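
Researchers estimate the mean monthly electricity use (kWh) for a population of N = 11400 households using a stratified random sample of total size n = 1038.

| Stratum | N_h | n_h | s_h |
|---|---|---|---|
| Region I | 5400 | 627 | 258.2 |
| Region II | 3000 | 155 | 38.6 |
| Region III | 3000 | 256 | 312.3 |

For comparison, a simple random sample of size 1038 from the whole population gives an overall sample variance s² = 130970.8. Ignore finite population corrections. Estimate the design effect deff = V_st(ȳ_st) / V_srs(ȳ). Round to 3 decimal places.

V̂(ȳ_st) = Σ W_h² s_h²/n_h, with W_h = N_h/N and N = 11400:
  stratum Region I: (5400/11400)²·258.2²/627 = 23.8574
  stratum Region II: (3000/11400)²·38.6²/155 = 0.665696
  stratum Region III: (3000/11400)²·312.3²/256 = 26.3838
V_st = 50.9068
V_srs = s²/n = 130970.8/1038 = 126.176
deff = V_st / V_srs = 50.9068/126.176 = 0.4035

deff ≈ 0.403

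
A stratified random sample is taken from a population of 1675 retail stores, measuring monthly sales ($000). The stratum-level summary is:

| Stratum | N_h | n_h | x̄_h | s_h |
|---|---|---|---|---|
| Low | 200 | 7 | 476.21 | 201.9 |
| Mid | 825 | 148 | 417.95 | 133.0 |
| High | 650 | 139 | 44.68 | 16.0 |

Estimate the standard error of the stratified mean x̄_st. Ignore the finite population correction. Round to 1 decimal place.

SE(x̄_st) ≈ 10.6

V̂(x̄_st) = Σ W_h² s_h²/n_h, with W_h = N_h/N and N = 1675:
  stratum Low: (200/1675)²·201.9²/7 = 83.0243
  stratum Mid: (825/1675)²·133.0²/148 = 28.9948
  stratum High: (650/1675)²·16.0²/139 = 0.277346
V̂(x̄_st) = 112.296
SE(x̄_st) = √112.296 = 10.597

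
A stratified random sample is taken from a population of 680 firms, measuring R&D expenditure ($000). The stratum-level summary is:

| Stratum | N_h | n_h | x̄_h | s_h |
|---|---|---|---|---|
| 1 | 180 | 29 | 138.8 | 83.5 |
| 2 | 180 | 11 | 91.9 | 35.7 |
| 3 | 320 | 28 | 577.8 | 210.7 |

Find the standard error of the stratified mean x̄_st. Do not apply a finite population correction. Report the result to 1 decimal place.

SE(x̄_st) ≈ 19.4

V̂(x̄_st) = Σ W_h² s_h²/n_h, with W_h = N_h/N and N = 680:
  stratum 1: (180/680)²·83.5²/29 = 16.8462
  stratum 2: (180/680)²·35.7²/11 = 8.11841
  stratum 3: (320/680)²·210.7²/28 = 351.118
V̂(x̄_st) = 376.083
SE(x̄_st) = √376.083 = 19.3929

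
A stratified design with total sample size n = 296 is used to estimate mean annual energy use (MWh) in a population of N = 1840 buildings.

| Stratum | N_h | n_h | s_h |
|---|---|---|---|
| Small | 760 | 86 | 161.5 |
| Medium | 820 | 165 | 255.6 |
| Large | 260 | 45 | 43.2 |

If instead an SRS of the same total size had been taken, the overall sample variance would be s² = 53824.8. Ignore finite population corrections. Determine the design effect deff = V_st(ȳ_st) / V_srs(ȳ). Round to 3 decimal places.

V̂(ȳ_st) = Σ W_h² s_h²/n_h, with W_h = N_h/N and N = 1840:
  stratum Small: (760/1840)²·161.5²/86 = 51.7414
  stratum Medium: (820/1840)²·255.6²/165 = 78.6375
  stratum Large: (260/1840)²·43.2²/45 = 0.828068
V_st = 131.207
V_srs = s²/n = 53824.8/296 = 181.841
deff = V_st / V_srs = 131.207/181.841 = 0.7215

deff ≈ 0.722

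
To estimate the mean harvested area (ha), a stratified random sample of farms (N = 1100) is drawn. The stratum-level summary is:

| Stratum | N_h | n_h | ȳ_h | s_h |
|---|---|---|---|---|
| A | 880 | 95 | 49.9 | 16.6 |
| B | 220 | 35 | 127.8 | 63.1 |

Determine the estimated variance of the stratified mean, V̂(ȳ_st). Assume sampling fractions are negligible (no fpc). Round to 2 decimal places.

V̂(ȳ_st) = Σ W_h² s_h²/n_h, with W_h = N_h/N and N = 1100:
  stratum A: (880/1100)²·16.6²/95 = 1.8564
  stratum B: (220/1100)²·63.1²/35 = 4.55041
V̂(ȳ_st) = 6.40682

V̂(ȳ_st) ≈ 6.41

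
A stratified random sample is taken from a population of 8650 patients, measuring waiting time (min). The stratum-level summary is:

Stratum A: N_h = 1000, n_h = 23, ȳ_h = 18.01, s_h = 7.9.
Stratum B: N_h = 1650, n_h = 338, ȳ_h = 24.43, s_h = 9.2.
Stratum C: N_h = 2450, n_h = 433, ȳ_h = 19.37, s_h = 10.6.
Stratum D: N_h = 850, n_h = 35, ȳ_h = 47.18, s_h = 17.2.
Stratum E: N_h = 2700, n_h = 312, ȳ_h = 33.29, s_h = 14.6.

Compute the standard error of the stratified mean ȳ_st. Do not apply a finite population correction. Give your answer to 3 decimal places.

V̂(ȳ_st) = Σ W_h² s_h²/n_h, with W_h = N_h/N and N = 8650:
  stratum A: (1000/8650)²·7.9²/23 = 0.0362655
  stratum B: (1650/8650)²·9.2²/338 = 0.0091116
  stratum C: (2450/8650)²·10.6²/433 = 0.0208173
  stratum D: (850/8650)²·17.2²/35 = 0.0816196
  stratum E: (2700/8650)²·14.6²/312 = 0.0665651
V̂(ȳ_st) = 0.214379
SE(ȳ_st) = √0.214379 = 0.463011

SE(ȳ_st) ≈ 0.463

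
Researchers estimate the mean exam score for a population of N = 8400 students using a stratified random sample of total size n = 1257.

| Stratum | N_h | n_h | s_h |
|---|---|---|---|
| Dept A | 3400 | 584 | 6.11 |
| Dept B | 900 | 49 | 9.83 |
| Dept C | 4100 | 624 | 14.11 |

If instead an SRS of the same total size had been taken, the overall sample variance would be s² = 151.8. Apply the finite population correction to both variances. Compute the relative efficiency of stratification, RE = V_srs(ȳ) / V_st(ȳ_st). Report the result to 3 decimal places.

RE ≈ 1.086

V̂(ȳ_st) = Σ W_h² (1 − n_h/N_h) s_h²/n_h, with W_h = N_h/N and N = 8400:
  stratum Dept A: (3400/8400)²·(1 − 584/3400)·6.11²/584 = 0.00867406
  stratum Dept B: (900/8400)²·(1 − 49/900)·9.83²/49 = 0.0214055
  stratum Dept C: (4100/8400)²·(1 − 624/4100)·14.11²/624 = 0.0644428
V_st = 0.0945223
V_srs = (1 − 1257/8400)·151.8/1257 = 0.102692
Relative efficiency = V_srs / V_st = 0.102692/0.0945223 = 1.0864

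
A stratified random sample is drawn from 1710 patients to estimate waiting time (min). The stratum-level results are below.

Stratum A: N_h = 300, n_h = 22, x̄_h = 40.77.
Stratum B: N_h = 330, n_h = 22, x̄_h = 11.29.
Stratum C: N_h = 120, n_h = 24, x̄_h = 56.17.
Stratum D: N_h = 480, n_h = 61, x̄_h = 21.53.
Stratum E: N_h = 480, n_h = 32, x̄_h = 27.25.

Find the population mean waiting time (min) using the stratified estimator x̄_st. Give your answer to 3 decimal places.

x̄_st ≈ 26.966

N = Σ N_h = 1710. Stratum weights W_h = N_h/N.
x̄_st = (300·40.77 + 330·11.29 + 120·56.17 + 480·21.53 + 480·27.25) / 1710 = 26.96579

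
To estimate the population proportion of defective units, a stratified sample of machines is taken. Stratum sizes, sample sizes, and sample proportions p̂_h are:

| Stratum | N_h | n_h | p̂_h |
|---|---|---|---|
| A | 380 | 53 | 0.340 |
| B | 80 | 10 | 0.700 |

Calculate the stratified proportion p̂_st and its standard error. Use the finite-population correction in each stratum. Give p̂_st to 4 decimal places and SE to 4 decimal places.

p̂_st ≈ 0.4026, SE ≈ 0.0561

N = 460; stratum weights W_h = N_h/N.
p̂_st = Σ W_h p̂_h = (380·0.340 + 80·0.700)/460 = 0.40261
V̂(p̂_st) = Σ W_h² (1 − n_h/N_h) p̂_h(1−p̂_h)/(n_h−1):
  stratum A: (380/460)²·(1 − 53/380)·0.340·0.660/52 = 0.00253417
  stratum B: (80/460)²·(1 − 10/80)·0.700·0.300/9 = 0.000617517
V̂(p̂_st) = 0.00315168; SE = √V̂ = 0.0561399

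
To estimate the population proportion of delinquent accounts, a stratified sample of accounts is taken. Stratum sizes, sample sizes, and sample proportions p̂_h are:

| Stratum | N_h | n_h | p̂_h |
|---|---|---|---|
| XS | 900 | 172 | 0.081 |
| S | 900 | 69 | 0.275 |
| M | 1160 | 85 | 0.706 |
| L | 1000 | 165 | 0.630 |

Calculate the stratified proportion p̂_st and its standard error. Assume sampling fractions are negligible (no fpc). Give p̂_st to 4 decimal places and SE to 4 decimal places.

p̂_st ≈ 0.4468, SE ≈ 0.0218

N = 3960; stratum weights W_h = N_h/N.
p̂_st = Σ W_h p̂_h = (900·0.081 + 900·0.275 + 1160·0.706 + 1000·0.630)/3960 = 0.44681
V̂(p̂_st) = Σ W_h² p̂_h(1−p̂_h)/(n_h−1):
  stratum XS: (900/3960)²·0.081·0.919/171 = 2.24853e-05
  stratum S: (900/3960)²·0.275·0.725/68 = 0.000151446
  stratum M: (1160/3960)²·0.706·0.294/84 = 0.000212031
  stratum L: (1000/3960)²·0.630·0.370/164 = 9.06375e-05
V̂(p̂_st) = 0.000476599; SE = √V̂ = 0.0218311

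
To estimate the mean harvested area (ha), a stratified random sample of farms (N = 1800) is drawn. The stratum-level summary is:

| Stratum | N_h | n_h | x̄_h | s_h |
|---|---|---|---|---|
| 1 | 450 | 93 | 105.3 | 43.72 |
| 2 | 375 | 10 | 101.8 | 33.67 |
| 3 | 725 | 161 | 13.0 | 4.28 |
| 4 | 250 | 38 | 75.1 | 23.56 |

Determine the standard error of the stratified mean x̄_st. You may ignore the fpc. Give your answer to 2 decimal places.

V̂(x̄_st) = Σ W_h² s_h²/n_h, with W_h = N_h/N and N = 1800:
  stratum 1: (450/1800)²·43.72²/93 = 1.28457
  stratum 2: (375/1800)²·33.67²/10 = 4.92044
  stratum 3: (725/1800)²·4.28²/161 = 0.0184583
  stratum 4: (250/1800)²·23.56²/38 = 0.281775
V̂(x̄_st) = 6.50524
SE(x̄_st) = √6.50524 = 2.55054

SE(x̄_st) ≈ 2.55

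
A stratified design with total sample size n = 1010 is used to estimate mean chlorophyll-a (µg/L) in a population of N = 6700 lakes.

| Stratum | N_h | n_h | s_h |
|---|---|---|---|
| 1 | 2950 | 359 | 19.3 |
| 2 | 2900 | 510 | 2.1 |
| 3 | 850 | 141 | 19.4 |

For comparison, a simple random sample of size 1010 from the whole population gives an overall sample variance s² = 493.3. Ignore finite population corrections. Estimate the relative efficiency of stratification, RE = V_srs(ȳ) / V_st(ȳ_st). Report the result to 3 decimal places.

V̂(ȳ_st) = Σ W_h² s_h²/n_h, with W_h = N_h/N and N = 6700:
  stratum 1: (2950/6700)²·19.3²/359 = 0.201147
  stratum 2: (2900/6700)²·2.1²/510 = 0.00162
  stratum 3: (850/6700)²·19.4²/141 = 0.0429608
V_st = 0.245728
V_srs = s²/n = 493.3/1010 = 0.488416
Relative efficiency = V_srs / V_st = 0.488416/0.245728 = 1.9876

RE ≈ 1.988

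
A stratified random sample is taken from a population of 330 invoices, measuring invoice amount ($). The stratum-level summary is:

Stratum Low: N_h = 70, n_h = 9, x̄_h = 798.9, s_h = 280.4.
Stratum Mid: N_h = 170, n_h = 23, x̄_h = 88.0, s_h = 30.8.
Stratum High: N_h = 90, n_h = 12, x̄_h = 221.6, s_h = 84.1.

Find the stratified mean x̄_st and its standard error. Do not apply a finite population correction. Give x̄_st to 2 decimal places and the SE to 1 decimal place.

x̄_st = Σ W_h x̄_h = (70·798.9 + 170·88.0 + 90·221.6)/330 = 275.23333
V̂(x̄_st) = Σ W_h² s_h²/n_h, with W_h = N_h/N and N = 330:
  stratum Low: (70/330)²·280.4²/9 = 393.081
  stratum Mid: (170/330)²·30.8²/23 = 10.9457
  stratum High: (90/330)²·84.1²/12 = 43.8397
V̂(x̄_st) = 447.866
SE(x̄_st) = √447.866 = 21.1628

x̄_st ≈ 275.23, SE ≈ 21.2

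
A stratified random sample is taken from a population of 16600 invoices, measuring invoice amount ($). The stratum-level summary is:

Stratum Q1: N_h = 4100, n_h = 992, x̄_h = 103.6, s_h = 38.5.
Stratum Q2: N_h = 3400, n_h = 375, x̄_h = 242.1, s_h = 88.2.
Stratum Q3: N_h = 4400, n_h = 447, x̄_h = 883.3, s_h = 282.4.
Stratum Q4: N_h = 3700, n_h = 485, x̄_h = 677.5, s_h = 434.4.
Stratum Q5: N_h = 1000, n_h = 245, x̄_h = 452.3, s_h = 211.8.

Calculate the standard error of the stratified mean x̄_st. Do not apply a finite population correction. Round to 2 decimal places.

V̂(x̄_st) = Σ W_h² s_h²/n_h, with W_h = N_h/N and N = 16600:
  stratum Q1: (4100/16600)²·38.5²/992 = 0.091151
  stratum Q2: (3400/16600)²·88.2²/375 = 0.870257
  stratum Q3: (4400/16600)²·282.4²/447 = 12.5346
  stratum Q4: (3700/16600)²·434.4²/485 = 19.3297
  stratum Q5: (1000/16600)²·211.8²/245 = 0.664461
V̂(x̄_st) = 33.4902
SE(x̄_st) = √33.4902 = 5.78707

SE(x̄_st) ≈ 5.79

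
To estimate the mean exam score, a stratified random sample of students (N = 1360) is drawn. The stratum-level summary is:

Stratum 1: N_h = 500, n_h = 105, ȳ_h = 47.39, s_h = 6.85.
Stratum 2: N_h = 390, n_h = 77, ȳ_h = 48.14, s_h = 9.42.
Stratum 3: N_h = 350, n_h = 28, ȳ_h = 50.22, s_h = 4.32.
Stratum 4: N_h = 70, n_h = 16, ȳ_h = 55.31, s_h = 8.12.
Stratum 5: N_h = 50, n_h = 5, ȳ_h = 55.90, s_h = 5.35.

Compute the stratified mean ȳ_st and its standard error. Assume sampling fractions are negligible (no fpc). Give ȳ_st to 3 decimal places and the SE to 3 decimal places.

ȳ_st = Σ W_h ȳ_h = (500·47.39 + 390·48.14 + 350·50.22 + 70·55.31 + 50·55.90)/1360 = 49.05390
V̂(ȳ_st) = Σ W_h² s_h²/n_h, with W_h = N_h/N and N = 1360:
  stratum 1: (500/1360)²·6.85²/105 = 0.0604024
  stratum 2: (390/1360)²·9.42²/77 = 0.0947682
  stratum 3: (350/1360)²·4.32²/28 = 0.0441436
  stratum 4: (70/1360)²·8.12²/16 = 0.0109172
  stratum 5: (50/1360)²·5.35²/5 = 0.00773748
V̂(ȳ_st) = 0.217969
SE(ȳ_st) = √0.217969 = 0.466871

ȳ_st ≈ 49.054, SE ≈ 0.467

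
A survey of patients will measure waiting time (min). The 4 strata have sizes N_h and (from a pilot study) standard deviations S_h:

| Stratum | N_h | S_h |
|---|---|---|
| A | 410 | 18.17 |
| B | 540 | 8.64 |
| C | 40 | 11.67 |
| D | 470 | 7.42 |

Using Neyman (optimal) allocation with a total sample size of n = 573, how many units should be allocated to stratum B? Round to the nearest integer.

Neyman allocation: n_h = n · N_h S_h / Σ N_i S_i, with n = 573.
  stratum A: N_h·S_h = 410·18.17 = 7449.70
  stratum B: N_h·S_h = 540·8.64 = 4665.60
  stratum C: N_h·S_h = 40·11.67 = 466.80
  stratum D: N_h·S_h = 470·7.42 = 3487.40
Σ N_h S_h = 16069.50
n for stratum B = 573·4665.60/16069.50 = 166.364 → 166

166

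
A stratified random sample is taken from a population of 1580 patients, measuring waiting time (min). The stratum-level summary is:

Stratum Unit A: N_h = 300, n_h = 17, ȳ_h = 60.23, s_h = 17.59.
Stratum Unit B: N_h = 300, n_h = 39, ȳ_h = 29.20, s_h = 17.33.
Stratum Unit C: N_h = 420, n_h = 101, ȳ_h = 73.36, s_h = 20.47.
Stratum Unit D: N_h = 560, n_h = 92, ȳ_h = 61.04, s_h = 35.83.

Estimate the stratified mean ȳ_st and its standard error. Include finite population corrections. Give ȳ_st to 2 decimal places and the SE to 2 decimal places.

ȳ_st ≈ 58.12, SE ≈ 1.60

ȳ_st = Σ W_h ȳ_h = (300·60.23 + 300·29.20 + 420·73.36 + 560·61.04)/1580 = 58.11557
V̂(ȳ_st) = Σ W_h² (1 − n_h/N_h) s_h²/n_h, with W_h = N_h/N and N = 1580:
  stratum Unit A: (300/1580)²·(1 − 17/300)·17.59²/17 = 0.61898
  stratum Unit B: (300/1580)²·(1 − 39/300)·17.33²/39 = 0.241535
  stratum Unit C: (420/1580)²·(1 − 101/420)·20.47²/101 = 0.222659
  stratum Unit D: (560/1580)²·(1 − 92/560)·35.83²/92 = 1.46496
V̂(ȳ_st) = 2.54813
SE(ȳ_st) = √2.54813 = 1.59629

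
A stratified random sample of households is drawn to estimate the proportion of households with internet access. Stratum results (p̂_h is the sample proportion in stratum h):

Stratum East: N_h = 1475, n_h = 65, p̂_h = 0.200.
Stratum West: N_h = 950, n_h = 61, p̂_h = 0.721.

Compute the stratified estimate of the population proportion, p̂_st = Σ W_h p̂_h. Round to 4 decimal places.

N = 2425; stratum weights W_h = N_h/N.
p̂_st = Σ W_h p̂_h = (1475·0.200 + 950·0.721)/2425 = 0.40410

p̂_st ≈ 0.4041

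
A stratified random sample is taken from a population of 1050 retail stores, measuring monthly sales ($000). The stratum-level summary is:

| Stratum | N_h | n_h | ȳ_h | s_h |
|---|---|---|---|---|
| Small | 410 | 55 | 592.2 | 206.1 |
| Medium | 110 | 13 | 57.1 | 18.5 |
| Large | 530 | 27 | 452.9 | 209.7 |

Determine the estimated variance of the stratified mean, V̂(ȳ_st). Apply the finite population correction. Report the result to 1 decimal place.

V̂(ȳ_st) ≈ 496.0

V̂(ȳ_st) = Σ W_h² (1 − n_h/N_h) s_h²/n_h, with W_h = N_h/N and N = 1050:
  stratum Small: (410/1050)²·(1 − 55/410)·206.1²/55 = 101.959
  stratum Medium: (110/1050)²·(1 − 13/110)·18.5²/13 = 0.254792
  stratum Large: (530/1050)²·(1 − 27/530)·209.7²/27 = 393.821
V̂(ȳ_st) = 496.035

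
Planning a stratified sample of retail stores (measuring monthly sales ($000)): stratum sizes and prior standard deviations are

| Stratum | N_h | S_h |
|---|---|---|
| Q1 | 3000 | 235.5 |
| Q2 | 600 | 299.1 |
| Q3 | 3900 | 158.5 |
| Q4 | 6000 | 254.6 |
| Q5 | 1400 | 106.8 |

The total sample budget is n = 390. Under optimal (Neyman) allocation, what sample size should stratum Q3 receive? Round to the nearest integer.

Neyman allocation: n_h = n · N_h S_h / Σ N_i S_i, with n = 390.
  stratum Q1: N_h·S_h = 3000·235.5 = 706500.00
  stratum Q2: N_h·S_h = 600·299.1 = 179460.00
  stratum Q3: N_h·S_h = 3900·158.5 = 618150.00
  stratum Q4: N_h·S_h = 6000·254.6 = 1527600.00
  stratum Q5: N_h·S_h = 1400·106.8 = 149520.00
Σ N_h S_h = 3181230.00
n for stratum Q3 = 390·618150.00/3181230.00 = 75.782 → 76

76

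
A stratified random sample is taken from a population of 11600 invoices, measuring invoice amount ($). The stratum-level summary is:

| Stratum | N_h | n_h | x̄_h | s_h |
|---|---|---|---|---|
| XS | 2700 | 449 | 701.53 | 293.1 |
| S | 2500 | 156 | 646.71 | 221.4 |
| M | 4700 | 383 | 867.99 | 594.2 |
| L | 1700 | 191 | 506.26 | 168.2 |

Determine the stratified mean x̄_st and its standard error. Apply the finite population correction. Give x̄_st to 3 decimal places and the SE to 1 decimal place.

x̄_st ≈ 728.543, SE ≈ 12.8

x̄_st = Σ W_h x̄_h = (2700·701.53 + 2500·646.71 + 4700·867.99 + 1700·506.26)/11600 = 728.54319
V̂(x̄_st) = Σ W_h² (1 − n_h/N_h) s_h²/n_h, with W_h = N_h/N and N = 11600:
  stratum XS: (2700/11600)²·(1 − 449/2700)·293.1²/449 = 8.64189
  stratum S: (2500/11600)²·(1 − 156/2500)·221.4²/156 = 13.684
  stratum M: (4700/11600)²·(1 − 383/4700)·594.2²/383 = 139.005
  stratum L: (1700/11600)²·(1 − 191/1700)·168.2²/191 = 2.82384
V̂(x̄_st) = 164.155
SE(x̄_st) = √164.155 = 12.8123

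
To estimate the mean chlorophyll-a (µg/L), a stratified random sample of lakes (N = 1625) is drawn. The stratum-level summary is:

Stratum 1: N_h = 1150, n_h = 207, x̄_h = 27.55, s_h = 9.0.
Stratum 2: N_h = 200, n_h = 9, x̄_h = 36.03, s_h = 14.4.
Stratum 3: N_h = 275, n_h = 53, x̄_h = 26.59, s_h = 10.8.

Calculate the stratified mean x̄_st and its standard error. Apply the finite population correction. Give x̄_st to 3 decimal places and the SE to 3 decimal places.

x̄_st = Σ W_h x̄_h = (1150·27.55 + 200·36.03 + 275·26.59)/1625 = 28.43123
V̂(x̄_st) = Σ W_h² (1 − n_h/N_h) s_h²/n_h, with W_h = N_h/N and N = 1625:
  stratum 1: (1150/1625)²·(1 − 207/1150)·9.0²/207 = 0.160701
  stratum 2: (200/1625)²·(1 − 9/200)·14.4²/9 = 0.333303
  stratum 3: (275/1625)²·(1 − 53/275)·10.8²/53 = 0.0508804
V̂(x̄_st) = 0.544884
SE(x̄_st) = √0.544884 = 0.738163

x̄_st ≈ 28.431, SE ≈ 0.738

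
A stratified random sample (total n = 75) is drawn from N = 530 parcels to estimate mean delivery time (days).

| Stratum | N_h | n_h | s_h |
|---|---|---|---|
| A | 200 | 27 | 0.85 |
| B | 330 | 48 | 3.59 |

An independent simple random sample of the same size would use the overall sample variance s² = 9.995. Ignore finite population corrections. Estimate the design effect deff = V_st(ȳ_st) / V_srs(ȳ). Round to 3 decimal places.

deff ≈ 0.810

V̂(ȳ_st) = Σ W_h² s_h²/n_h, with W_h = N_h/N and N = 530:
  stratum A: (200/530)²·0.85²/27 = 0.0038105
  stratum B: (330/530)²·3.59²/48 = 0.104094
V_st = 0.107904
V_srs = s²/n = 9.995/75 = 0.133267
deff = V_st / V_srs = 0.107904/0.133267 = 0.8097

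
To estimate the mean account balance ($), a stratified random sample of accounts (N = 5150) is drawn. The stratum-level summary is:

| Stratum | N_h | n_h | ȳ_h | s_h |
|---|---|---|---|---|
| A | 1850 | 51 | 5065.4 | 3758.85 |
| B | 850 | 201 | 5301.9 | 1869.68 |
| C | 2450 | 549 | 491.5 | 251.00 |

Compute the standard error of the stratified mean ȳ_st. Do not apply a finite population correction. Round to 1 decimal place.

SE(ȳ_st) ≈ 190.4

V̂(ȳ_st) = Σ W_h² s_h²/n_h, with W_h = N_h/N and N = 5150:
  stratum A: (1850/5150)²·3758.85²/51 = 35749.4
  stratum B: (850/5150)²·1869.68²/201 = 473.764
  stratum C: (2450/5150)²·251.00²/549 = 25.9712
V̂(ȳ_st) = 36249.1
SE(ȳ_st) = √36249.1 = 190.392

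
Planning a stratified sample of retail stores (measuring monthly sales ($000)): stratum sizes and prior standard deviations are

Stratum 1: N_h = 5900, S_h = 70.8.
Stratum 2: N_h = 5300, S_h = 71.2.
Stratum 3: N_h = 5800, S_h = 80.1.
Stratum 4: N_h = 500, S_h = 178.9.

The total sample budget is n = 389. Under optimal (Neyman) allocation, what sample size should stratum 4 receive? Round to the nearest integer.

26

Neyman allocation: n_h = n · N_h S_h / Σ N_i S_i, with n = 389.
  stratum 1: N_h·S_h = 5900·70.8 = 417720.00
  stratum 2: N_h·S_h = 5300·71.2 = 377360.00
  stratum 3: N_h·S_h = 5800·80.1 = 464580.00
  stratum 4: N_h·S_h = 500·178.9 = 89450.00
Σ N_h S_h = 1349110.00
n for stratum 4 = 389·89450.00/1349110.00 = 25.792 → 26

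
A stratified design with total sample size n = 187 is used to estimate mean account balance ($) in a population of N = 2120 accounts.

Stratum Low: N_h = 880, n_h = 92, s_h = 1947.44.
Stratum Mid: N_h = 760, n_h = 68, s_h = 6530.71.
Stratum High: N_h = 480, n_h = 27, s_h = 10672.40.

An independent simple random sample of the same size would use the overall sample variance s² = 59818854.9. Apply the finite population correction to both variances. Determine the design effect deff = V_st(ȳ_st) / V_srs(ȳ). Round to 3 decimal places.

deff ≈ 0.973

V̂(ȳ_st) = Σ W_h² (1 − n_h/N_h) s_h²/n_h, with W_h = N_h/N and N = 2120:
  stratum Low: (880/2120)²·(1 − 92/880)·1947.44²/92 = 6360.3
  stratum Mid: (760/2120)²·(1 − 68/760)·6530.71²/68 = 73393.9
  stratum High: (480/2120)²·(1 − 27/480)·10672.40²/27 = 204093
V_st = 283847
V_srs = (1 − 187/2120)·59818854.9/187 = 291670
deff = V_st / V_srs = 283847/291670 = 0.9732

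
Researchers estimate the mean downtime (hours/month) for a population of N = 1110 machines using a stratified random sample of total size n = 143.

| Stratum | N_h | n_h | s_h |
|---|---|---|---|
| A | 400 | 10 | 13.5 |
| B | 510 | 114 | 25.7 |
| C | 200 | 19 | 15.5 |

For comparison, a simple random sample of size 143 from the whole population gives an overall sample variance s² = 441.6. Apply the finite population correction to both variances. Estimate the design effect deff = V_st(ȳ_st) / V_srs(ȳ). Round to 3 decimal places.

deff ≈ 1.349

V̂(ȳ_st) = Σ W_h² (1 − n_h/N_h) s_h²/n_h, with W_h = N_h/N and N = 1110:
  stratum A: (400/1110)²·(1 − 10/400)·13.5²/10 = 2.30752
  stratum B: (510/1110)²·(1 − 114/510)·25.7²/114 = 0.949688
  stratum C: (200/1110)²·(1 − 19/200)·15.5²/19 = 0.371512
V_st = 3.62872
V_srs = (1 − 143/1110)·441.6/143 = 2.69027
deff = V_st / V_srs = 3.62872/2.69027 = 1.3488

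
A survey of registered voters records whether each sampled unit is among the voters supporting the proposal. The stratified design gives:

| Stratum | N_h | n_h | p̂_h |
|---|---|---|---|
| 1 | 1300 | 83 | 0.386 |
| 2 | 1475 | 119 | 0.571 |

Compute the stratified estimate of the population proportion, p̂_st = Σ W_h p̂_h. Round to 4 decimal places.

N = 2775; stratum weights W_h = N_h/N.
p̂_st = Σ W_h p̂_h = (1300·0.386 + 1475·0.571)/2775 = 0.48433

p̂_st ≈ 0.4843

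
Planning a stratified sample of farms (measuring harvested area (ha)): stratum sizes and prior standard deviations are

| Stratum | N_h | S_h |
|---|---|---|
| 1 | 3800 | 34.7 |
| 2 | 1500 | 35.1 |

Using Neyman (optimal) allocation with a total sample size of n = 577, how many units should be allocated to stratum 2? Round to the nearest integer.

165

Neyman allocation: n_h = n · N_h S_h / Σ N_i S_i, with n = 577.
  stratum 1: N_h·S_h = 3800·34.7 = 131860.00
  stratum 2: N_h·S_h = 1500·35.1 = 52650.00
Σ N_h S_h = 184510.00
n for stratum 2 = 577·52650.00/184510.00 = 164.647 → 165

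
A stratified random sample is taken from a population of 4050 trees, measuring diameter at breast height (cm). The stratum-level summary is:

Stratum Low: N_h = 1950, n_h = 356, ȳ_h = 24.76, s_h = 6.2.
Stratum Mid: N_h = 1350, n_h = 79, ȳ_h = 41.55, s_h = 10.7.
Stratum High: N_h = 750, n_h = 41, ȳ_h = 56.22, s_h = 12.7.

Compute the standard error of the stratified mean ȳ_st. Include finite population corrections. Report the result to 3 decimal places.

SE(ȳ_st) ≈ 0.547

V̂(ȳ_st) = Σ W_h² (1 − n_h/N_h) s_h²/n_h, with W_h = N_h/N and N = 4050:
  stratum Low: (1950/4050)²·(1 − 356/1950)·6.2²/356 = 0.0204619
  stratum Mid: (1350/4050)²·(1 − 79/1350)·10.7²/79 = 0.151604
  stratum High: (750/4050)²·(1 − 41/750)·12.7²/41 = 0.127533
V̂(ȳ_st) = 0.299598
SE(ȳ_st) = √0.299598 = 0.547356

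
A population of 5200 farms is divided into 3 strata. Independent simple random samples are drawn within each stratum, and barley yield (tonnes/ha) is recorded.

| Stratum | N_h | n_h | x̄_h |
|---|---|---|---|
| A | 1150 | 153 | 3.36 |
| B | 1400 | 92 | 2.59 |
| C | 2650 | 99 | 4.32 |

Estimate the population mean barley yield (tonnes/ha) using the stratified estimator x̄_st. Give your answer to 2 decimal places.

x̄_st ≈ 3.64

N = Σ N_h = 5200. Stratum weights W_h = N_h/N.
x̄_st = (1150·3.36 + 1400·2.59 + 2650·4.32) / 5200 = 3.6419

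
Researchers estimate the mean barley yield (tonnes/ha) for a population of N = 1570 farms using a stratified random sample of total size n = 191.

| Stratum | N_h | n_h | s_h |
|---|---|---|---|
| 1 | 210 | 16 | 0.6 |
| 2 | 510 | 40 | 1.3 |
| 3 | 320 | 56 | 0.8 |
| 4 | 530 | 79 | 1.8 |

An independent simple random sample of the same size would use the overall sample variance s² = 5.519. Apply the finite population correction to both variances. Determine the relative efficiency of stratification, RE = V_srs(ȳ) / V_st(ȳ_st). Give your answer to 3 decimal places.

V̂(ȳ_st) = Σ W_h² (1 − n_h/N_h) s_h²/n_h, with W_h = N_h/N and N = 1570:
  stratum 1: (210/1570)²·(1 − 16/210)·0.6²/16 = 0.000371881
  stratum 2: (510/1570)²·(1 − 40/510)·1.3²/40 = 0.00410861
  stratum 3: (320/1570)²·(1 − 56/320)·0.8²/56 = 0.000391694
  stratum 4: (530/1570)²·(1 − 79/530)·1.8²/79 = 0.00397714
V_st = 0.00884933
V_srs = (1 − 191/1570)·5.519/191 = 0.02538
Relative efficiency = V_srs / V_st = 0.02538/0.00884933 = 2.8680

RE ≈ 2.868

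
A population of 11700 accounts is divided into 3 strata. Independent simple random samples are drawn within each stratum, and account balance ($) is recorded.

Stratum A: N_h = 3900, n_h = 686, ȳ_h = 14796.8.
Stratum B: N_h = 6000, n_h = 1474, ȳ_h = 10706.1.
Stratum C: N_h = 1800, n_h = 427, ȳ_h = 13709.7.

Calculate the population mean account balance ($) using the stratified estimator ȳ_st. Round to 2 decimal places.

N = Σ N_h = 11700. Stratum weights W_h = N_h/N.
ȳ_st = (3900·14796.8 + 6000·10706.1 + 1800·13709.7) / 11700 = 12531.7590

ȳ_st ≈ 12531.76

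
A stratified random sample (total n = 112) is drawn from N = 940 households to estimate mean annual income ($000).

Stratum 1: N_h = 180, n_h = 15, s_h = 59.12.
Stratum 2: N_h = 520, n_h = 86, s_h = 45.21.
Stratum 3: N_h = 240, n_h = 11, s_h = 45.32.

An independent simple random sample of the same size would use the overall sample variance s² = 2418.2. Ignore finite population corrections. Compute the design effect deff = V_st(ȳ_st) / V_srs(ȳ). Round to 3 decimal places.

deff ≈ 1.296

V̂(ȳ_st) = Σ W_h² s_h²/n_h, with W_h = N_h/N and N = 940:
  stratum 1: (180/940)²·59.12²/15 = 8.54411
  stratum 2: (520/940)²·45.21²/86 = 7.27313
  stratum 3: (240/940)²·45.32²/11 = 12.1718
V_st = 27.989
V_srs = s²/n = 2418.2/112 = 21.5911
deff = V_st / V_srs = 27.989/21.5911 = 1.2963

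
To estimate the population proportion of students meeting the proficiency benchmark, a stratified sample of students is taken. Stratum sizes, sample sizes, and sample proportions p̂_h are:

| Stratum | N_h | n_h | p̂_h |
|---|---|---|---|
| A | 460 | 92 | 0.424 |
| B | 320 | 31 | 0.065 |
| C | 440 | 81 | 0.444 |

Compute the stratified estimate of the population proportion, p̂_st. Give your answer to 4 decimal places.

p̂_st ≈ 0.3370

N = 1220; stratum weights W_h = N_h/N.
p̂_st = Σ W_h p̂_h = (460·0.424 + 320·0.065 + 440·0.444)/1220 = 0.33705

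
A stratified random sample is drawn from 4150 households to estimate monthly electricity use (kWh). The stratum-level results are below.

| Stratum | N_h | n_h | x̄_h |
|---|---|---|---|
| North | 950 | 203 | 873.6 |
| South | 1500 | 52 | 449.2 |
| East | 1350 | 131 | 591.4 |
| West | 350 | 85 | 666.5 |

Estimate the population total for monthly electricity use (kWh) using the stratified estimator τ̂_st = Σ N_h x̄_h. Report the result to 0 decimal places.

τ̂_st ≈ 2535385

τ̂_st = Σ N_h x̄_h = 950·873.6 + 1500·449.2 + 1350·591.4 + 350·666.5 = 2535385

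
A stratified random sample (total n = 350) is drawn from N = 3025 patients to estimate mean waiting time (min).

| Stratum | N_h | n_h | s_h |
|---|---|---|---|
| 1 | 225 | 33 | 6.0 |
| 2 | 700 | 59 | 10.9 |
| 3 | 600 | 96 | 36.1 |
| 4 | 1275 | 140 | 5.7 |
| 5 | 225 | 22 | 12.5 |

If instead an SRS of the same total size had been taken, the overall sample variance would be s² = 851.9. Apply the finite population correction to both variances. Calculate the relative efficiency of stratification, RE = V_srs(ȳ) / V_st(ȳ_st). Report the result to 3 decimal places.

RE ≈ 3.446

V̂(ȳ_st) = Σ W_h² (1 − n_h/N_h) s_h²/n_h, with W_h = N_h/N and N = 3025:
  stratum 1: (225/3025)²·(1 − 33/225)·6.0²/33 = 0.00515017
  stratum 2: (700/3025)²·(1 − 59/700)·10.9²/59 = 0.098743
  stratum 3: (600/3025)²·(1 − 96/600)·36.1²/96 = 0.448615
  stratum 4: (1275/3025)²·(1 − 140/1275)·5.7²/140 = 0.0367009
  stratum 5: (225/3025)²·(1 − 22/225)·12.5²/22 = 0.0354507
V_st = 0.62466
V_srs = (1 − 350/3025)·851.9/350 = 2.15238
Relative efficiency = V_srs / V_st = 2.15238/0.62466 = 3.4457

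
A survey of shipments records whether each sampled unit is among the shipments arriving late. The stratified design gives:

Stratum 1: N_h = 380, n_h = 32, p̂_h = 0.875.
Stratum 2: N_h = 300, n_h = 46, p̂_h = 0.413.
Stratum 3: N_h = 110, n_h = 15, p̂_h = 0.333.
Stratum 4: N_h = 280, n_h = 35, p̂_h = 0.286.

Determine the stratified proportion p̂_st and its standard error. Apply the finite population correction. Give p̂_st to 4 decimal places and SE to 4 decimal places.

N = 1070; stratum weights W_h = N_h/N.
p̂_st = Σ W_h p̂_h = (380·0.875 + 300·0.413 + 110·0.333 + 280·0.286)/1070 = 0.53562
V̂(p̂_st) = Σ W_h² (1 − n_h/N_h) p̂_h(1−p̂_h)/(n_h−1):
  stratum 1: (380/1070)²·(1 − 32/380)·0.875·0.125/31 = 0.000407523
  stratum 2: (300/1070)²·(1 − 46/300)·0.413·0.587/45 = 0.000358561
  stratum 3: (110/1070)²·(1 − 15/110)·0.333·0.667/14 = 0.000144807
  stratum 4: (280/1070)²·(1 − 35/280)·0.286·0.714/34 = 0.000359867
V̂(p̂_st) = 0.00127076; SE = √V̂ = 0.0356477

p̂_st ≈ 0.5356, SE ≈ 0.0356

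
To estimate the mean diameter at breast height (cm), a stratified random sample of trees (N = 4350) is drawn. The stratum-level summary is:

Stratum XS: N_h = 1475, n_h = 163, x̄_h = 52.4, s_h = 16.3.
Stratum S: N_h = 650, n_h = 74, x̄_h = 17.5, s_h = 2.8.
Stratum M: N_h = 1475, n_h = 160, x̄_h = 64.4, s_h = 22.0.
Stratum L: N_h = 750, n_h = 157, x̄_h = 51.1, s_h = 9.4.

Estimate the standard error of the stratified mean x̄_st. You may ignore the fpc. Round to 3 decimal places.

V̂(x̄_st) = Σ W_h² s_h²/n_h, with W_h = N_h/N and N = 4350:
  stratum XS: (1475/4350)²·16.3²/163 = 0.18741
  stratum S: (650/4350)²·2.8²/74 = 0.00236555
  stratum M: (1475/4350)²·22.0²/160 = 0.347801
  stratum L: (750/4350)²·9.4²/157 = 0.0167302
V̂(x̄_st) = 0.554307
SE(x̄_st) = √0.554307 = 0.744518

SE(x̄_st) ≈ 0.745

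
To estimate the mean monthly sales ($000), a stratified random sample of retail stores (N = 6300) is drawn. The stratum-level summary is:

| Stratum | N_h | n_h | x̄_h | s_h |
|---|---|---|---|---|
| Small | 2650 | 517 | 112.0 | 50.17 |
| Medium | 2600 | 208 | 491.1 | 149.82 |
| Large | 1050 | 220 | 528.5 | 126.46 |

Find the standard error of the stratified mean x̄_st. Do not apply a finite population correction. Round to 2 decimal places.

SE(x̄_st) ≈ 4.61

V̂(x̄_st) = Σ W_h² s_h²/n_h, with W_h = N_h/N and N = 6300:
  stratum Small: (2650/6300)²·50.17²/517 = 0.861407
  stratum Medium: (2600/6300)²·149.82²/208 = 18.3798
  stratum Large: (1050/6300)²·126.46²/220 = 2.01921
V̂(x̄_st) = 21.2605
SE(x̄_st) = √21.2605 = 4.61091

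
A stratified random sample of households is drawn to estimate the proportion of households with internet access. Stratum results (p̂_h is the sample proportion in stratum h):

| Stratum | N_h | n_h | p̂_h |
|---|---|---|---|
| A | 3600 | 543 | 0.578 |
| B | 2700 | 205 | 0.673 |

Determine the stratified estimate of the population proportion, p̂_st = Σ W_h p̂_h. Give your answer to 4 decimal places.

p̂_st ≈ 0.6187

N = 6300; stratum weights W_h = N_h/N.
p̂_st = Σ W_h p̂_h = (3600·0.578 + 2700·0.673)/6300 = 0.61871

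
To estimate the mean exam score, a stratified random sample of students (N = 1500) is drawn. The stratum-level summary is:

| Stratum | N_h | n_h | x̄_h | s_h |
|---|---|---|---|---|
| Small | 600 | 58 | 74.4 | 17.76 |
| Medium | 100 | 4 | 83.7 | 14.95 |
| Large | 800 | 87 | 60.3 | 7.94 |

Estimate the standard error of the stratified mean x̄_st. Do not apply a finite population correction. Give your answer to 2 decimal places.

V̂(x̄_st) = Σ W_h² s_h²/n_h, with W_h = N_h/N and N = 1500:
  stratum Small: (600/1500)²·17.76²/58 = 0.870118
  stratum Medium: (100/1500)²·14.95²/4 = 0.248336
  stratum Large: (800/1500)²·7.94²/87 = 0.20612
V̂(x̄_st) = 1.32457
SE(x̄_st) = √1.32457 = 1.1509

SE(x̄_st) ≈ 1.15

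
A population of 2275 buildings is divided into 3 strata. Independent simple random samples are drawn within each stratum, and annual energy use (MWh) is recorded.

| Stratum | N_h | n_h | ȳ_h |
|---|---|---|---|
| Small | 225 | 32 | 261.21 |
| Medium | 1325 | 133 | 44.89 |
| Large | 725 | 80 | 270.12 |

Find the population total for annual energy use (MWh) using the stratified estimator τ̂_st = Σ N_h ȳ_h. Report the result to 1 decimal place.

τ̂_st ≈ 314088.5

τ̂_st = Σ N_h ȳ_h = 225·261.21 + 1325·44.89 + 725·270.12 = 314088.5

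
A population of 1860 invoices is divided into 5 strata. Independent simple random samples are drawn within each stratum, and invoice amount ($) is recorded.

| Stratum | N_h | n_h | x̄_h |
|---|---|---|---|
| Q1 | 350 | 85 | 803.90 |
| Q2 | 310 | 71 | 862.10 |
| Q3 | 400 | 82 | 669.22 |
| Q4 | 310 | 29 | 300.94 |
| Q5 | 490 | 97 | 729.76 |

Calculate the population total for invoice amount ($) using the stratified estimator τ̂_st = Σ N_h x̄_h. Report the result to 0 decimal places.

τ̂_st = Σ N_h x̄_h = 350·803.90 + 310·862.10 + 400·669.22 + 310·300.94 + 490·729.76 = 1267178

τ̂_st ≈ 1267178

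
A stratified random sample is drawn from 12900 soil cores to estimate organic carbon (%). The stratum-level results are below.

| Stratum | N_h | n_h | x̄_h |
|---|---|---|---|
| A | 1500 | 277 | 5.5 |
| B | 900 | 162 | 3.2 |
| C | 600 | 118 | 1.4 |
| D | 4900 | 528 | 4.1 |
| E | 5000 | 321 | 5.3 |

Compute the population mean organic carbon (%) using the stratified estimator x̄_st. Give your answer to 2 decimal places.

x̄_st ≈ 4.54

N = Σ N_h = 12900. Stratum weights W_h = N_h/N.
x̄_st = (1500·5.5 + 900·3.2 + 600·1.4 + 4900·4.1 + 5000·5.3) / 12900 = 4.5395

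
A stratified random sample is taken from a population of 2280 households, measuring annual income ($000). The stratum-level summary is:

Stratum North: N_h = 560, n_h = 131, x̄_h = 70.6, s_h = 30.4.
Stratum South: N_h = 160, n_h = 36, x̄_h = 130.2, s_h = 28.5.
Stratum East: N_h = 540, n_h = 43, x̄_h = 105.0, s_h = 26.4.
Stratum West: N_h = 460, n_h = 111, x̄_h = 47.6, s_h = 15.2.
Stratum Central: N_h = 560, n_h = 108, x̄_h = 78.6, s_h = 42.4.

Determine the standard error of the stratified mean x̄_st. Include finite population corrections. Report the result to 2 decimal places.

V̂(x̄_st) = Σ W_h² (1 − n_h/N_h) s_h²/n_h, with W_h = N_h/N and N = 2280:
  stratum North: (560/2280)²·(1 − 131/560)·30.4²/131 = 0.326025
  stratum South: (160/2280)²·(1 − 36/160)·28.5²/36 = 0.0861111
  stratum East: (540/2280)²·(1 − 43/540)·26.4²/43 = 0.836796
  stratum West: (460/2280)²·(1 − 111/460)·15.2²/111 = 0.0642803
  stratum Central: (560/2280)²·(1 − 108/560)·42.4²/108 = 0.810522
V̂(x̄_st) = 2.12374
SE(x̄_st) = √2.12374 = 1.4573

SE(x̄_st) ≈ 1.46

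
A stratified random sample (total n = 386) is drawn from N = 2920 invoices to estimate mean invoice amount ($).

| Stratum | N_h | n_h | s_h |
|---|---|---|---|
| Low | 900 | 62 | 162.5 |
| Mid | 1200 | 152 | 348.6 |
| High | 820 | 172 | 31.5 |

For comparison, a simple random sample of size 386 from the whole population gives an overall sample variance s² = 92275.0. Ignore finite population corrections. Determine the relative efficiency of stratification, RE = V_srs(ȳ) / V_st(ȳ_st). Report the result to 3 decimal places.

RE ≈ 1.359

V̂(ȳ_st) = Σ W_h² s_h²/n_h, with W_h = N_h/N and N = 2920:
  stratum Low: (900/2920)²·162.5²/62 = 40.4608
  stratum Mid: (1200/2920)²·348.6²/152 = 135.023
  stratum High: (820/2920)²·31.5²/172 = 0.454941
V_st = 175.939
V_srs = s²/n = 92275.0/386 = 239.054
Relative efficiency = V_srs / V_st = 239.054/175.939 = 1.3587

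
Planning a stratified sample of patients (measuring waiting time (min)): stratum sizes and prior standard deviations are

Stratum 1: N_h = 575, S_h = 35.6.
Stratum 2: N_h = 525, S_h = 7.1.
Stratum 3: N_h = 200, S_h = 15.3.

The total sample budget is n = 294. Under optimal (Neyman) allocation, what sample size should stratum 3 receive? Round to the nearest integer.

33

Neyman allocation: n_h = n · N_h S_h / Σ N_i S_i, with n = 294.
  stratum 1: N_h·S_h = 575·35.6 = 20470.00
  stratum 2: N_h·S_h = 525·7.1 = 3727.50
  stratum 3: N_h·S_h = 200·15.3 = 3060.00
Σ N_h S_h = 27257.50
n for stratum 3 = 294·3060.00/27257.50 = 33.005 → 33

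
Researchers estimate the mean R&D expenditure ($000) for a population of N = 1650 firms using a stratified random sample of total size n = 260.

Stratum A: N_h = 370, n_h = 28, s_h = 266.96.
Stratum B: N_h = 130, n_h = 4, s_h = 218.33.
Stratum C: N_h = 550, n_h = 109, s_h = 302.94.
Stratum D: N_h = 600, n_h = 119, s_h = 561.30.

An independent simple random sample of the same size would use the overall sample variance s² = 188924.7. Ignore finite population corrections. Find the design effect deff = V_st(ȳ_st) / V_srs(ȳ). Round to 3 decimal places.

deff ≈ 0.888

V̂(ȳ_st) = Σ W_h² s_h²/n_h, with W_h = N_h/N and N = 1650:
  stratum A: (370/1650)²·266.96²/28 = 127.988
  stratum B: (130/1650)²·218.33²/4 = 73.9751
  stratum C: (550/1650)²·302.94²/109 = 93.5501
  stratum D: (600/1650)²·561.30²/119 = 350.088
V_st = 645.602
V_srs = s²/n = 188924.7/260 = 726.633
deff = V_st / V_srs = 645.602/726.633 = 0.8885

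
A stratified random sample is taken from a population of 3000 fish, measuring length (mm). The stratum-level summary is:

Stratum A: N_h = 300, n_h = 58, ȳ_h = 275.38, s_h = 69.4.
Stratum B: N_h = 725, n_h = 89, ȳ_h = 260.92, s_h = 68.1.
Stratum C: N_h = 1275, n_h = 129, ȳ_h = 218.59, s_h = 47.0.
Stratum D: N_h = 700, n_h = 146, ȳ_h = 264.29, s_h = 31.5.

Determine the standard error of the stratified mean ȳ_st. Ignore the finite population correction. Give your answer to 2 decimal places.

V̂(ȳ_st) = Σ W_h² s_h²/n_h, with W_h = N_h/N and N = 3000:
  stratum A: (300/3000)²·69.4²/58 = 0.830407
  stratum B: (725/3000)²·68.1²/89 = 3.04325
  stratum C: (1275/3000)²·47.0²/129 = 3.09303
  stratum D: (700/3000)²·31.5²/146 = 0.370017
V̂(ȳ_st) = 7.3367
SE(ȳ_st) = √7.3367 = 2.70863

SE(ȳ_st) ≈ 2.71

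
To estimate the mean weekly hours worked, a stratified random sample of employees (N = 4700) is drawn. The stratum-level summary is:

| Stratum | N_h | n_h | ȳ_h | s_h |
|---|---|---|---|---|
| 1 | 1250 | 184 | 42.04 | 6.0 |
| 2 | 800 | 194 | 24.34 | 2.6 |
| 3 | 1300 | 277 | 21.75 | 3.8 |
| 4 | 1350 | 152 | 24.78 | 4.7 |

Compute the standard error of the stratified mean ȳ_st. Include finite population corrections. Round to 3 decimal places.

SE(ȳ_st) ≈ 0.162

V̂(ȳ_st) = Σ W_h² (1 − n_h/N_h) s_h²/n_h, with W_h = N_h/N and N = 4700:
  stratum 1: (1250/4700)²·(1 − 184/1250)·6.0²/184 = 0.011802
  stratum 2: (800/4700)²·(1 − 194/800)·2.6²/194 = 0.000764737
  stratum 3: (1300/4700)²·(1 − 277/1300)·3.8²/277 = 0.00313842
  stratum 4: (1350/4700)²·(1 − 152/1350)·4.7²/152 = 0.0106401
V̂(ȳ_st) = 0.0263453
SE(ȳ_st) = √0.0263453 = 0.162312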